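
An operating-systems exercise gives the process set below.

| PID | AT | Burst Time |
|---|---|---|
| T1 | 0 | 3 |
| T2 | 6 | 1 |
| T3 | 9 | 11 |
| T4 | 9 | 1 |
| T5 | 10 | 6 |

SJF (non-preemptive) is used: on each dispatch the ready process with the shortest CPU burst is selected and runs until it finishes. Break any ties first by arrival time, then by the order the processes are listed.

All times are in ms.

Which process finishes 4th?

T5

Gantt: | T1 0-3 | idle 3-6 | T2 6-7 | idle 7-9 | T4 9-10 | T5 10-16 | T3 16-27 |
Completion: T1=3  T2=7  T3=27  T4=10  T5=16
Turnaround (C−A): T1=3  T2=1  T3=18  T4=1  T5=6
Finish order: T1 → T2 → T4 → T5 → T3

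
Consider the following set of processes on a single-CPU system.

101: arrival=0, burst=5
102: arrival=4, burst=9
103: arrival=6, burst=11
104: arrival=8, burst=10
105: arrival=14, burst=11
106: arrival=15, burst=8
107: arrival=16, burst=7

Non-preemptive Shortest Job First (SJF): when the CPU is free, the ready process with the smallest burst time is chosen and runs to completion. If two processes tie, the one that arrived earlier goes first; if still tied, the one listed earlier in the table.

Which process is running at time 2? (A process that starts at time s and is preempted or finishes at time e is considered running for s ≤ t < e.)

101

Timeline: | 101 0-5 | 102 5-14 | 104 14-24 | 107 24-31 | 106 31-39 | 103 39-50 | 105 50-61 |
Completion: 101=5  102=14  103=50  104=24  105=61  106=39  107=31
Turnaround (C−A): 101=5  102=10  103=44  104=16  105=47  106=24  107=15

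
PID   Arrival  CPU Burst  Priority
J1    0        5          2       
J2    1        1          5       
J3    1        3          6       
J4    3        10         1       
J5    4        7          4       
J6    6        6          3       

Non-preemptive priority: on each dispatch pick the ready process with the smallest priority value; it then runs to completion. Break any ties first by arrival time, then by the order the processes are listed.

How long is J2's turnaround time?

28

Timeline: | J1 0-5 | J4 5-15 | J6 15-21 | J5 21-28 | J2 28-29 | J3 29-32 |
Completion: J1=5  J2=29  J3=32  J4=15  J5=28  J6=21
Turnaround (C−A): J1=5  J2=28  J3=31  J4=12  J5=24  J6=15
Turnaround(J2) = completion − arrival = 29 − 1 = 28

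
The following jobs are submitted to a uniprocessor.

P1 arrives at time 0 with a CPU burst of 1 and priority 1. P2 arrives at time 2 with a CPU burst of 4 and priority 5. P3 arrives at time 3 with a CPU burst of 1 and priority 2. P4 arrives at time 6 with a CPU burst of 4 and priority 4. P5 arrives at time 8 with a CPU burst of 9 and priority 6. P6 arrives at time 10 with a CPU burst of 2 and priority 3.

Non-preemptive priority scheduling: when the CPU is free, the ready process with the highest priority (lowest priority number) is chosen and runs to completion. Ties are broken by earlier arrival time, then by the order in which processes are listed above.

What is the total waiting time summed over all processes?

10

Gantt: | P1 0-1 | idle 1-2 | P2 2-6 | P3 6-7 | P4 7-11 | P6 11-13 | P5 13-22 |
Completion: P1=1  P2=6  P3=7  P4=11  P5=22  P6=13
Turnaround (C−A): P1=1  P2=4  P3=4  P4=5  P5=14  P6=3
Waiting = turnaround − burst: P1=0, P2=0, P3=3, P4=1, P5=5, P6=1
Total waiting = 0 + 0 + 3 + 1 + 5 + 1 = 10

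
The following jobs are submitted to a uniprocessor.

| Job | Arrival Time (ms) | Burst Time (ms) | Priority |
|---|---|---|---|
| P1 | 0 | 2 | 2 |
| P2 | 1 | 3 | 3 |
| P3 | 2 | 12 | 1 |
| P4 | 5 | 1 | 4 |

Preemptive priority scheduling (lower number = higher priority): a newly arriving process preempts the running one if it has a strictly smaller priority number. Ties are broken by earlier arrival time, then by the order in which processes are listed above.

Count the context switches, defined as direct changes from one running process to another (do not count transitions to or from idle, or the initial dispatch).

3

Gantt: | P1 0-2 | P3 2-14 | P2 14-17 | P4 17-18 |
Completion: P1=2  P2=17  P3=14  P4=18
Turnaround (C−A): P1=2  P2=16  P3=12  P4=13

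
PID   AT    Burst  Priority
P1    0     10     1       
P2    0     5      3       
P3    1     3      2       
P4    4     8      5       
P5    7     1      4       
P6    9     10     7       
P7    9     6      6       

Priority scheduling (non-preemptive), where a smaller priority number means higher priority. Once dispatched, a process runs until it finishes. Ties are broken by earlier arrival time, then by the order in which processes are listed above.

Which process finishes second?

Schedule: | P1 0-10 | P3 10-13 | P2 13-18 | P5 18-19 | P4 19-27 | P7 27-33 | P6 33-43 |
Completion: P1=10  P2=18  P3=13  P4=27  P5=19  P6=43  P7=33
Finish order: P1 → P3 → P2 → P5 → P4 → P7 → P6

P3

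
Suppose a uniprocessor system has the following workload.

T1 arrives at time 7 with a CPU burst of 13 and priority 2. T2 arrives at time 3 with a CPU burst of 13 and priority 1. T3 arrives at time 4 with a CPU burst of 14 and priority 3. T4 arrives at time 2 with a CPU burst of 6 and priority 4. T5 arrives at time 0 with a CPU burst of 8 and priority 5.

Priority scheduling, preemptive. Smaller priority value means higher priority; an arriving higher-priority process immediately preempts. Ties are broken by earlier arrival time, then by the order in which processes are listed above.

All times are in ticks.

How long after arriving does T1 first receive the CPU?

9

Timeline: | T5 0-2 | T4 2-3 | T2 3-16 | T1 16-29 | T3 29-43 | T4 43-48 | T5 48-54 |
Completion: T1=29  T2=16  T3=43  T4=48  T5=54
Turnaround (C−A): T1=22  T2=13  T3=39  T4=46  T5=54
Response(T1) = first start − arrival = 16 − 7 = 9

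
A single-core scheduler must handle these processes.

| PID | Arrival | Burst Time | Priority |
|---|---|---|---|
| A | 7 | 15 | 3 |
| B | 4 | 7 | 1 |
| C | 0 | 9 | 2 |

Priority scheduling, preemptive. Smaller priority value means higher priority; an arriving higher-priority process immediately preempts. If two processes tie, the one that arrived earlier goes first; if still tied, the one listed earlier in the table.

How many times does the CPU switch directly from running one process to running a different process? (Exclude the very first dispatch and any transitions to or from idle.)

Gantt: | C 0-4 | B 4-11 | C 11-16 | A 16-31 |
Completion: A=31  B=11  C=16

3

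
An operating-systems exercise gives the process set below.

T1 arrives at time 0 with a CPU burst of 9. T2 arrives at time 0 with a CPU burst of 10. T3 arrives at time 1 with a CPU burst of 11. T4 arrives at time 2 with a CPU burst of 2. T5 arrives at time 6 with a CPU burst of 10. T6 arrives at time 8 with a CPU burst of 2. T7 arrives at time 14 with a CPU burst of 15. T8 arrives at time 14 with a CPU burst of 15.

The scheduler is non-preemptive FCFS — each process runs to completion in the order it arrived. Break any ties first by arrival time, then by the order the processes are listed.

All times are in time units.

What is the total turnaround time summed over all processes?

Gantt: | T1 0-9 | T2 9-19 | T3 19-30 | T4 30-32 | T5 32-42 | T6 42-44 | T7 44-59 | T8 59-74 |
Completion: T1=9  T2=19  T3=30  T4=32  T5=42  T6=44  T7=59  T8=74
Turnaround (C−A): T1=9  T2=19  T3=29  T4=30  T5=36  T6=36  T7=45  T8=60
Turnaround = completion − arrival: T1=9, T2=19, T3=29, T4=30, T5=36, T6=36, T7=45, T8=60
Total turnaround = 9 + 19 + 29 + 30 + 36 + 36 + 45 + 60 = 264

264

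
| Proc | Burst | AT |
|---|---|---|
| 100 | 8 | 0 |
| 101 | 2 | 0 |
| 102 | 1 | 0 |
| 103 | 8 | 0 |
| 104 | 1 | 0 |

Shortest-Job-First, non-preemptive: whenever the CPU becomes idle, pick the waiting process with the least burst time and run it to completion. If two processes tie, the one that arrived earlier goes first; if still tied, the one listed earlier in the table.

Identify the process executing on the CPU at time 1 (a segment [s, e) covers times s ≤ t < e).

104

Timeline: | 102 0-1 | 104 1-2 | 101 2-4 | 100 4-12 | 103 12-20 |
Completion: 100=12  101=4  102=1  103=20  104=2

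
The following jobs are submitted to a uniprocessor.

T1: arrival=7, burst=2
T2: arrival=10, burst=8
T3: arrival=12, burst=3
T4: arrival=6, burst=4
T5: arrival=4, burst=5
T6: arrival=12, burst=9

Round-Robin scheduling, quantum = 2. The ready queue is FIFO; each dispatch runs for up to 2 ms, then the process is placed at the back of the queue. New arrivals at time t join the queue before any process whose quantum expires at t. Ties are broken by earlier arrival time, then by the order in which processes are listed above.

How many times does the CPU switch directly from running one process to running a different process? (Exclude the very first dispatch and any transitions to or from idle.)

Schedule: | idle 0-4 | T5 4-6 | T4 6-8 | T5 8-10 | T1 10-12 | T4 12-14 | T2 14-16 | T5 16-17 | T3 17-19 | T6 19-21 | T2 21-23 | T3 23-24 | T6 24-26 | T2 26-28 | T6 28-30 | T2 30-32 | T6 32-35 |
Completion: T1=12  T2=32  T3=24  T4=14  T5=17  T6=35
Turnaround (C−A): T1=5  T2=22  T3=12  T4=8  T5=13  T6=23

15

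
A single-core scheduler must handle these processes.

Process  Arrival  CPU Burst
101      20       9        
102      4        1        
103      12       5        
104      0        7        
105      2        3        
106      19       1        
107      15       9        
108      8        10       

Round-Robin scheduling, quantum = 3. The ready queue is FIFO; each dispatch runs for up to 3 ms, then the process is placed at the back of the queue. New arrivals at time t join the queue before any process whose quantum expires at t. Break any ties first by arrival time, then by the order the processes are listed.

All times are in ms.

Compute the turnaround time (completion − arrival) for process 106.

7

Gantt: | 104 0-3 | 105 3-6 | 104 6-9 | 102 9-10 | 108 10-13 | 104 13-14 | 103 14-17 | 108 17-20 | 107 20-23 | 103 23-25 | 106 25-26 | 101 26-29 | 108 29-32 | 107 32-35 | 101 35-38 | 108 38-39 | 107 39-42 | 101 42-45 |
Completion: 101=45  102=10  103=25  104=14  105=6  106=26  107=42  108=39
Turnaround(106) = completion − arrival = 26 − 19 = 7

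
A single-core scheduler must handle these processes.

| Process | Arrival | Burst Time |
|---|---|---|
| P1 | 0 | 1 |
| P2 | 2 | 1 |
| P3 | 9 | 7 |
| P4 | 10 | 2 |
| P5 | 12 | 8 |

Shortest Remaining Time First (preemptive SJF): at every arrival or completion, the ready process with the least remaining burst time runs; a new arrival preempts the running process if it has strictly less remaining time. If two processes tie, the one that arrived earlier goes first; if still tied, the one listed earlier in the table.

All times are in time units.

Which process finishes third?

Timeline: | P1 0-1 | idle 1-2 | P2 2-3 | idle 3-9 | P3 9-10 | P4 10-12 | P3 12-18 | P5 18-26 |
Completion: P1=1  P2=3  P3=18  P4=12  P5=26
Finish order: P1 → P2 → P4 → P3 → P5

P4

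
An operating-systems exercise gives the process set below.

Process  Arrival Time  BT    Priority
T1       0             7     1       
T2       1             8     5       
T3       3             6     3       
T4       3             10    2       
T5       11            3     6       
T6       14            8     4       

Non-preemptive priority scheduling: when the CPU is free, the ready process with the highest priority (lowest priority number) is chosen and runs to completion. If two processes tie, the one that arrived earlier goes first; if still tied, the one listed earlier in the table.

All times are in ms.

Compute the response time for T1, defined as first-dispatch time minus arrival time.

0

Schedule: | T1 0-7 | T4 7-17 | T3 17-23 | T6 23-31 | T2 31-39 | T5 39-42 |
Completion: T1=7  T2=39  T3=23  T4=17  T5=42  T6=31
Response(T1) = first start − arrival = 0 − 0 = 0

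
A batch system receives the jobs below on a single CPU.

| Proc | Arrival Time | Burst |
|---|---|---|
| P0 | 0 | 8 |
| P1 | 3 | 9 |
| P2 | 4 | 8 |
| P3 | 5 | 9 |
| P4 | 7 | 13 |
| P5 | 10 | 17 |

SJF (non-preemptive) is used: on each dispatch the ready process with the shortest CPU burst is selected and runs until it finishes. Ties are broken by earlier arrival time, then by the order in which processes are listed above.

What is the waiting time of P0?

Timeline: | P0 0-8 | P2 8-16 | P1 16-25 | P3 25-34 | P4 34-47 | P5 47-64 |
Completion: P0=8  P1=25  P2=16  P3=34  P4=47  P5=64
Waiting(P0) = turnaround − burst = 8 − 8 = 0

0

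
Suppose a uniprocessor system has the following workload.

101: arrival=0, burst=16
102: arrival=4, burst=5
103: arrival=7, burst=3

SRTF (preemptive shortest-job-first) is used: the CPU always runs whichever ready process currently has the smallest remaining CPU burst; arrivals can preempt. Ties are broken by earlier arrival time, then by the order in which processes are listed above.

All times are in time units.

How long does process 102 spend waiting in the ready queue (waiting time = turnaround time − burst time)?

0

Schedule: | 101 0-4 | 102 4-9 | 103 9-12 | 101 12-24 |
Completion: 101=24  102=9  103=12
Waiting(102) = turnaround − burst = 5 − 5 = 0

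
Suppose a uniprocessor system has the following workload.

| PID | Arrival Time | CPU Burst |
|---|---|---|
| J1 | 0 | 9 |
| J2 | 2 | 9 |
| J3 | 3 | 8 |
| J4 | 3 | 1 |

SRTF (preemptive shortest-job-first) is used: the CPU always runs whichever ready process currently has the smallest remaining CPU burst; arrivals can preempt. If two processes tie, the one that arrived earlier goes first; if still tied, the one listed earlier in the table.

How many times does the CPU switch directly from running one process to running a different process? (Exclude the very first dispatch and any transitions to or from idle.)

4

Timeline: | J1 0-3 | J4 3-4 | J1 4-10 | J3 10-18 | J2 18-27 |
Completion: J1=10  J2=27  J3=18  J4=4
Turnaround (C−A): J1=10  J2=25  J3=15  J4=1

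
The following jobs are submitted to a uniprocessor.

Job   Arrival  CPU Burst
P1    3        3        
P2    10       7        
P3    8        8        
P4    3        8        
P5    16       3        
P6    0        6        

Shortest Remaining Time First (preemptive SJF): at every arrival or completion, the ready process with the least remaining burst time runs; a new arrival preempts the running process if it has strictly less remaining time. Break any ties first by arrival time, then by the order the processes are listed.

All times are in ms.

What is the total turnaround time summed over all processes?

74

Gantt: | P6 0-6 | P1 6-9 | P4 9-17 | P5 17-20 | P2 20-27 | P3 27-35 |
Completion: P1=9  P2=27  P3=35  P4=17  P5=20  P6=6
Turnaround (C−A): P1=6  P2=17  P3=27  P4=14  P5=4  P6=6
Turnaround = completion − arrival: P1=6, P2=17, P3=27, P4=14, P5=4, P6=6
Total turnaround = 6 + 17 + 27 + 14 + 4 + 6 = 74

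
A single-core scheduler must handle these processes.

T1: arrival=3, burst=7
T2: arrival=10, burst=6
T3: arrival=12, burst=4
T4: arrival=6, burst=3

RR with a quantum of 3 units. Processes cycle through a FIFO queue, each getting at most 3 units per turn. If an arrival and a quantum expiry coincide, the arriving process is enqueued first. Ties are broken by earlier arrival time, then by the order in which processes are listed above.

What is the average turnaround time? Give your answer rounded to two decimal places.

10.50

Gantt: | idle 0-3 | T1 3-6 | T4 6-9 | T1 9-12 | T2 12-15 | T3 15-18 | T1 18-19 | T2 19-22 | T3 22-23 |
Completion: T1=19  T2=22  T3=23  T4=9
Turnaround times: T1=16, T2=12, T3=11, T4=3
Average turnaround = (16+12+11+3) / 4 = 42/4 = 10.50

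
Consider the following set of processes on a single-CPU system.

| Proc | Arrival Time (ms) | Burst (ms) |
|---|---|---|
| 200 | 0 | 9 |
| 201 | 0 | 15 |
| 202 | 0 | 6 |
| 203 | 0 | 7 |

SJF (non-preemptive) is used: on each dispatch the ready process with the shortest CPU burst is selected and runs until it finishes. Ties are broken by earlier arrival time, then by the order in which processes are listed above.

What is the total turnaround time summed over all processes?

Gantt: | 202 0-6 | 203 6-13 | 200 13-22 | 201 22-37 |
Completion: 200=22  201=37  202=6  203=13
Turnaround = completion − arrival: 200=22, 201=37, 202=6, 203=13
Total turnaround = 22 + 37 + 6 + 13 = 78

78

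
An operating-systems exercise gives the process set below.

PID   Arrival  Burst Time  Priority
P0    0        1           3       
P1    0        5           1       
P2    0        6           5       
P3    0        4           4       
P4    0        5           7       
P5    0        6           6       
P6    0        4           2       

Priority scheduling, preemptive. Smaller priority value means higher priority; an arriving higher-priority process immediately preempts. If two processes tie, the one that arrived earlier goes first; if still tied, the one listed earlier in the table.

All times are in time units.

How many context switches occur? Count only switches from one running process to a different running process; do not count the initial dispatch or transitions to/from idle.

6

Schedule: | P1 0-5 | P6 5-9 | P0 9-10 | P3 10-14 | P2 14-20 | P5 20-26 | P4 26-31 |
Completion: P0=10  P1=5  P2=20  P3=14  P4=31  P5=26  P6=9
Turnaround (C−A): P0=10  P1=5  P2=20  P3=14  P4=31  P5=26  P6=9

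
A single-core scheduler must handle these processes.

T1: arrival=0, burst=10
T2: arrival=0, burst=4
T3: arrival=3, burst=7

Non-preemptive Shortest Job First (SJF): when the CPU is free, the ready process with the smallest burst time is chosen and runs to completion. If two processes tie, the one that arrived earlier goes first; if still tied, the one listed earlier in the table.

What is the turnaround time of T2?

4

Schedule: | T2 0-4 | T3 4-11 | T1 11-21 |
Completion: T1=21  T2=4  T3=11
Turnaround(T2) = completion − arrival = 4 − 0 = 4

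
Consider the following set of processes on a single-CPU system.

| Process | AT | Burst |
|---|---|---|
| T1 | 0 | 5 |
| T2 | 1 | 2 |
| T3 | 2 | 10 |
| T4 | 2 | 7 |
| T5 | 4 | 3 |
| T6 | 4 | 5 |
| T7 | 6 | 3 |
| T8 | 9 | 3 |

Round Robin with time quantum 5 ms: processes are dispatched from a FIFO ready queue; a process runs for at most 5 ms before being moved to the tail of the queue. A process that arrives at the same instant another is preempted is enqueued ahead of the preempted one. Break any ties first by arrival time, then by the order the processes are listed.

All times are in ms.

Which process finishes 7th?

Timeline: | T1 0-5 | T2 5-7 | T3 7-12 | T4 12-17 | T5 17-20 | T6 20-25 | T7 25-28 | T8 28-31 | T3 31-36 | T4 36-38 |
Completion: T1=5  T2=7  T3=36  T4=38  T5=20  T6=25  T7=28  T8=31
Turnaround (C−A): T1=5  T2=6  T3=34  T4=36  T5=16  T6=21  T7=22  T8=22
Finish order: T1 → T2 → T5 → T6 → T7 → T8 → T3 → T4

T3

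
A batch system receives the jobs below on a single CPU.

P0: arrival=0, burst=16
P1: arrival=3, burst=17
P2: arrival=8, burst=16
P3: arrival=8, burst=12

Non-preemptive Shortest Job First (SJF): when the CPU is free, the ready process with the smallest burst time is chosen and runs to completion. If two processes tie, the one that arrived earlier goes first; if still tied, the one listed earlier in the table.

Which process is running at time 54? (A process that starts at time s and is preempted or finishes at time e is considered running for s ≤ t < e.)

P1

Gantt: | P0 0-16 | P3 16-28 | P2 28-44 | P1 44-61 |
Completion: P0=16  P1=61  P2=44  P3=28
Turnaround (C−A): P0=16  P1=58  P2=36  P3=20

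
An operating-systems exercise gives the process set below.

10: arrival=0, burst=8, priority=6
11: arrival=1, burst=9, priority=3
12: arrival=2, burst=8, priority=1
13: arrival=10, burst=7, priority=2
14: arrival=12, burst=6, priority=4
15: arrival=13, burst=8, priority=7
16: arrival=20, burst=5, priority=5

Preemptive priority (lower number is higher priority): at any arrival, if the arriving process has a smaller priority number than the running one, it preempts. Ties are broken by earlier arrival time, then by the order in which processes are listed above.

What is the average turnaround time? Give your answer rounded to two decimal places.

22.14

Gantt: | 10 0-1 | 11 1-2 | 12 2-10 | 13 10-17 | 11 17-25 | 14 25-31 | 16 31-36 | 10 36-43 | 15 43-51 |
Completion: 10=43  11=25  12=10  13=17  14=31  15=51  16=36
Turnaround (C−A): 10=43  11=24  12=8  13=7  14=19  15=38  16=16
Turnaround times: 10=43, 11=24, 12=8, 13=7, 14=19, 15=38, 16=16
Average turnaround = (43+24+8+7+19+38+16) / 7 = 155/7 = 22.14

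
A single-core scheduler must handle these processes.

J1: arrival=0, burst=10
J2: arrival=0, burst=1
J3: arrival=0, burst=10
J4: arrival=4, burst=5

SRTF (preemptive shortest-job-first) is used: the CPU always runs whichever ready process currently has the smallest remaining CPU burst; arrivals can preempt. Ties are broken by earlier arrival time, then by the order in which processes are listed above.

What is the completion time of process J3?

Timeline: | J2 0-1 | J1 1-4 | J4 4-9 | J1 9-16 | J3 16-26 |
Completion: J1=16  J2=1  J3=26  J4=9

26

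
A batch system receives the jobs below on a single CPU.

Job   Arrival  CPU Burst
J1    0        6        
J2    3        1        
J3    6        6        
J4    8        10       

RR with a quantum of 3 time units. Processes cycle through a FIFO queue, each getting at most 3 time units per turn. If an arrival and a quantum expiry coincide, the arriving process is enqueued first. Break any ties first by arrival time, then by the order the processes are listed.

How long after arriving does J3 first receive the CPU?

1

Timeline: | J1 0-3 | J2 3-4 | J1 4-7 | J3 7-10 | J4 10-13 | J3 13-16 | J4 16-23 |
Completion: J1=7  J2=4  J3=16  J4=23
Response(J3) = first start − arrival = 7 − 6 = 1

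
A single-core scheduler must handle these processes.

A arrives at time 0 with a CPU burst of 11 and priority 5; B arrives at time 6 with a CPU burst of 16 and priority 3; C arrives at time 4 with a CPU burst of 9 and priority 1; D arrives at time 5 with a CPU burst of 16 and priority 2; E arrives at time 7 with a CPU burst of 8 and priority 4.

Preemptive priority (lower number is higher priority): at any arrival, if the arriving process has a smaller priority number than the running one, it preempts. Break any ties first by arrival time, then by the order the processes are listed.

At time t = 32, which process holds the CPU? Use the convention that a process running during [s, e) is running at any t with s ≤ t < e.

Gantt: | A 0-4 | C 4-13 | D 13-29 | B 29-45 | E 45-53 | A 53-60 |
Completion: A=60  B=45  C=13  D=29  E=53
Turnaround (C−A): A=60  B=39  C=9  D=24  E=46

B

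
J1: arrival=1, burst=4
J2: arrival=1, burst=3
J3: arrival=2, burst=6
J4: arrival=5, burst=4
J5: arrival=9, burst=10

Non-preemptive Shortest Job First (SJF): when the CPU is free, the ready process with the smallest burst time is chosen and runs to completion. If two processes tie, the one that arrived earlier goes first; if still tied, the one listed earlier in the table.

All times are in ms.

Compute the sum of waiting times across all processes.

Gantt: | idle 0-1 | J2 1-4 | J1 4-8 | J4 8-12 | J3 12-18 | J5 18-28 |
Completion: J1=8  J2=4  J3=18  J4=12  J5=28
Turnaround (C−A): J1=7  J2=3  J3=16  J4=7  J5=19
Waiting = turnaround − burst: J1=3, J2=0, J3=10, J4=3, J5=9
Total waiting = 3 + 0 + 10 + 3 + 9 = 25

25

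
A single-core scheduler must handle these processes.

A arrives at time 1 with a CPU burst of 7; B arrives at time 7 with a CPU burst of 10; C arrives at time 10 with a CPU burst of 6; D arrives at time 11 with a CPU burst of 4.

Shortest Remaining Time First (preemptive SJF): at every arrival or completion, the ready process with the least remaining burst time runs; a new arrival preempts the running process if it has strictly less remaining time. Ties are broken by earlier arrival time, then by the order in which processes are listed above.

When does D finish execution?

Gantt: | idle 0-1 | A 1-8 | B 8-10 | C 10-11 | D 11-15 | C 15-20 | B 20-28 |
Completion: A=8  B=28  C=20  D=15
Turnaround (C−A): A=7  B=21  C=10  D=4

15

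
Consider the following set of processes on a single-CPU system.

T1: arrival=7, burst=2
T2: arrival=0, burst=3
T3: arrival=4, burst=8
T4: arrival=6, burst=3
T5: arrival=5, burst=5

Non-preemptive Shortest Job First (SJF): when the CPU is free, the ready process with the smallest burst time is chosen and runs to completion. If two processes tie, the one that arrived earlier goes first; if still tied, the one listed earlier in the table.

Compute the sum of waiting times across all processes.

25

Schedule: | T2 0-3 | idle 3-4 | T3 4-12 | T1 12-14 | T4 14-17 | T5 17-22 |
Completion: T1=14  T2=3  T3=12  T4=17  T5=22
Turnaround (C−A): T1=7  T2=3  T3=8  T4=11  T5=17
Waiting = turnaround − burst: T1=5, T2=0, T3=0, T4=8, T5=12
Total waiting = 5 + 0 + 0 + 8 + 12 = 25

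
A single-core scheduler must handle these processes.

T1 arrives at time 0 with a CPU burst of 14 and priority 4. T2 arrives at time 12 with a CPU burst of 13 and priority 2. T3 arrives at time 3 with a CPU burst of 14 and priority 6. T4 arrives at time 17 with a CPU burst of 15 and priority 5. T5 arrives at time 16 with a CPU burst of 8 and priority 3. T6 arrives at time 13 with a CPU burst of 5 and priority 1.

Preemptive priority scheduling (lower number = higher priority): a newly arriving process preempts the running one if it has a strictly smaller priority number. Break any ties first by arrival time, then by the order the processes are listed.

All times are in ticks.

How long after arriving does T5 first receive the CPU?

14

Schedule: | T1 0-12 | T2 12-13 | T6 13-18 | T2 18-30 | T5 30-38 | T1 38-40 | T4 40-55 | T3 55-69 |
Completion: T1=40  T2=30  T3=69  T4=55  T5=38  T6=18
Turnaround (C−A): T1=40  T2=18  T3=66  T4=38  T5=22  T6=5
Response(T5) = first start − arrival = 30 − 16 = 14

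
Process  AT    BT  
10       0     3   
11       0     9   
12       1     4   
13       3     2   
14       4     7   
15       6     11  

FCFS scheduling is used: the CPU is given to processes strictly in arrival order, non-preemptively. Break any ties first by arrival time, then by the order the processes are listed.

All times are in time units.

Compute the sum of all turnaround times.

96

Timeline: | 10 0-3 | 11 3-12 | 12 12-16 | 13 16-18 | 14 18-25 | 15 25-36 |
Completion: 10=3  11=12  12=16  13=18  14=25  15=36
Turnaround = completion − arrival: 10=3, 11=12, 12=15, 13=15, 14=21, 15=30
Total turnaround = 3 + 12 + 15 + 15 + 21 + 30 = 96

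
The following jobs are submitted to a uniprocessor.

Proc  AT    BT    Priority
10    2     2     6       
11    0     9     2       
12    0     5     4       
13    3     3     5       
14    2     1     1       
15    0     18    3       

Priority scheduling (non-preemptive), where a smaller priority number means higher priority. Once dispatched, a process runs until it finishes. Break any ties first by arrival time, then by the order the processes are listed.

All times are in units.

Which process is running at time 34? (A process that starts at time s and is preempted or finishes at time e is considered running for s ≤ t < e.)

13

Gantt: | 11 0-9 | 14 9-10 | 15 10-28 | 12 28-33 | 13 33-36 | 10 36-38 |
Completion: 10=38  11=9  12=33  13=36  14=10  15=28
Turnaround (C−A): 10=36  11=9  12=33  13=33  14=8  15=28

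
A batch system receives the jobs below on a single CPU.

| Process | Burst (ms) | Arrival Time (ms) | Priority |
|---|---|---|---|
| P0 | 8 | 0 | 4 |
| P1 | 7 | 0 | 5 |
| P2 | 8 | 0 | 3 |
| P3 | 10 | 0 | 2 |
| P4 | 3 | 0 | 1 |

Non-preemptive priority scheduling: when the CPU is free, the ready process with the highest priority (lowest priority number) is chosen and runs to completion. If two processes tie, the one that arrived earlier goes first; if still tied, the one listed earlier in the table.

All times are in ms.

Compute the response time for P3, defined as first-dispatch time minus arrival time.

Schedule: | P4 0-3 | P3 3-13 | P2 13-21 | P0 21-29 | P1 29-36 |
Completion: P0=29  P1=36  P2=21  P3=13  P4=3
Turnaround (C−A): P0=29  P1=36  P2=21  P3=13  P4=3
Response(P3) = first start − arrival = 3 − 0 = 3

3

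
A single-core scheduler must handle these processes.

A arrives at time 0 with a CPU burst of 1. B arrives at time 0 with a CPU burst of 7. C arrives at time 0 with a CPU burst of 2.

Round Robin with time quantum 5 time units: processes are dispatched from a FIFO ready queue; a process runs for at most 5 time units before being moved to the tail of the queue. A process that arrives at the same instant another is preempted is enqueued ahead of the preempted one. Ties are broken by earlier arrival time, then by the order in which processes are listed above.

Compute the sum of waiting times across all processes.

9

Gantt: | A 0-1 | B 1-6 | C 6-8 | B 8-10 |
Completion: A=1  B=10  C=8
Turnaround (C−A): A=1  B=10  C=8
Waiting = turnaround − burst: A=0, B=3, C=6
Total waiting = 0 + 3 + 6 = 9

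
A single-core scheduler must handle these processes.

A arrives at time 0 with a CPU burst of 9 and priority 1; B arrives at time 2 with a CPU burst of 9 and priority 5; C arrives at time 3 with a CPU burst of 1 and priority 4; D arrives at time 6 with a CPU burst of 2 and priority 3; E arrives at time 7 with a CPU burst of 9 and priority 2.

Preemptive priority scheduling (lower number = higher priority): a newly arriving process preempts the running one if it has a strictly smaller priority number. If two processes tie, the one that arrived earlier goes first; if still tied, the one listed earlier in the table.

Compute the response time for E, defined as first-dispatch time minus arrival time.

2

Timeline: | A 0-9 | E 9-18 | D 18-20 | C 20-21 | B 21-30 |
Completion: A=9  B=30  C=21  D=20  E=18
Turnaround (C−A): A=9  B=28  C=18  D=14  E=11
Response(E) = first start − arrival = 9 − 7 = 2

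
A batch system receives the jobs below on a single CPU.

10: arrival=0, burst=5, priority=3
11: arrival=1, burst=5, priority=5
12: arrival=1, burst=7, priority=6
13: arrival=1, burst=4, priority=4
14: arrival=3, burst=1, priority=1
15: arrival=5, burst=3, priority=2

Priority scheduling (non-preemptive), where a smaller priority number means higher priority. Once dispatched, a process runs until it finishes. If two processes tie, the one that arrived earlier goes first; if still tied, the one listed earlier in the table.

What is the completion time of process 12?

Schedule: | 10 0-5 | 14 5-6 | 15 6-9 | 13 9-13 | 11 13-18 | 12 18-25 |
Completion: 10=5  11=18  12=25  13=13  14=6  15=9
Turnaround (C−A): 10=5  11=17  12=24  13=12  14=3  15=4

25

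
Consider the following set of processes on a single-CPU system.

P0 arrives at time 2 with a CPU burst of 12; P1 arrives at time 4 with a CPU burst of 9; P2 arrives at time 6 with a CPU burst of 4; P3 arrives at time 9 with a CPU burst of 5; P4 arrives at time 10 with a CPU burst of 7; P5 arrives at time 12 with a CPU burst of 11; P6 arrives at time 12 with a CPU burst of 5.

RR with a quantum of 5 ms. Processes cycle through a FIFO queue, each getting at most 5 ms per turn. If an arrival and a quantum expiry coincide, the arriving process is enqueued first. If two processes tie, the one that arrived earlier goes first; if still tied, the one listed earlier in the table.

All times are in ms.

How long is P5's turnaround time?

43

Gantt: | idle 0-2 | P0 2-7 | P1 7-12 | P2 12-16 | P0 16-21 | P3 21-26 | P4 26-31 | P5 31-36 | P6 36-41 | P1 41-45 | P0 45-47 | P4 47-49 | P5 49-55 |
Completion: P0=47  P1=45  P2=16  P3=26  P4=49  P5=55  P6=41
Turnaround (C−A): P0=45  P1=41  P2=10  P3=17  P4=39  P5=43  P6=29
Turnaround(P5) = completion − arrival = 55 − 12 = 43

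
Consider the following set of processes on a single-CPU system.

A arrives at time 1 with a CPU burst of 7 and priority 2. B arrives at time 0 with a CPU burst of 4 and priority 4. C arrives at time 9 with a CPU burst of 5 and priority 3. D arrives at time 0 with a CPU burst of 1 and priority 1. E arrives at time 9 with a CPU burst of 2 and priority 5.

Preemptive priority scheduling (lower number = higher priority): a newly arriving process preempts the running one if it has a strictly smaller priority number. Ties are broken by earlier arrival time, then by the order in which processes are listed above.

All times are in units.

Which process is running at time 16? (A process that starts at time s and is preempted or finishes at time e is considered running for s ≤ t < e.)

Gantt: | D 0-1 | A 1-8 | B 8-9 | C 9-14 | B 14-17 | E 17-19 |
Completion: A=8  B=17  C=14  D=1  E=19
Turnaround (C−A): A=7  B=17  C=5  D=1  E=10

B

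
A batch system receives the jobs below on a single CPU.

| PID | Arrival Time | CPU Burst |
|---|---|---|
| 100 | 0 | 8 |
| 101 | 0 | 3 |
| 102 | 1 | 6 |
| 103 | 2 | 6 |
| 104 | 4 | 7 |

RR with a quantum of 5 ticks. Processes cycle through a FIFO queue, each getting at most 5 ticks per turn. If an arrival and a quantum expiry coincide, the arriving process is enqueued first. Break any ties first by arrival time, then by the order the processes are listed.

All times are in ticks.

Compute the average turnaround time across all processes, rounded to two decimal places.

Gantt: | 100 0-5 | 101 5-8 | 102 8-13 | 103 13-18 | 104 18-23 | 100 23-26 | 102 26-27 | 103 27-28 | 104 28-30 |
Completion: 100=26  101=8  102=27  103=28  104=30
Turnaround times: 100=26, 101=8, 102=26, 103=26, 104=26
Average turnaround = (26+8+26+26+26) / 5 = 112/5 = 22.40

22.40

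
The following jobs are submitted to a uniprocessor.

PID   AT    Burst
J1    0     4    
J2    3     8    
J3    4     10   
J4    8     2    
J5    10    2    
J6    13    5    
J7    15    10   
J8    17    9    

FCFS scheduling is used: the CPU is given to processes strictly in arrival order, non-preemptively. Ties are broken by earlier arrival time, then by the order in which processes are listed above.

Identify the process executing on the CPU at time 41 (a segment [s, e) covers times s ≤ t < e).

Gantt: | J1 0-4 | J2 4-12 | J3 12-22 | J4 22-24 | J5 24-26 | J6 26-31 | J7 31-41 | J8 41-50 |
Completion: J1=4  J2=12  J3=22  J4=24  J5=26  J6=31  J7=41  J8=50
Turnaround (C−A): J1=4  J2=9  J3=18  J4=16  J5=16  J6=18  J7=26  J8=33

J8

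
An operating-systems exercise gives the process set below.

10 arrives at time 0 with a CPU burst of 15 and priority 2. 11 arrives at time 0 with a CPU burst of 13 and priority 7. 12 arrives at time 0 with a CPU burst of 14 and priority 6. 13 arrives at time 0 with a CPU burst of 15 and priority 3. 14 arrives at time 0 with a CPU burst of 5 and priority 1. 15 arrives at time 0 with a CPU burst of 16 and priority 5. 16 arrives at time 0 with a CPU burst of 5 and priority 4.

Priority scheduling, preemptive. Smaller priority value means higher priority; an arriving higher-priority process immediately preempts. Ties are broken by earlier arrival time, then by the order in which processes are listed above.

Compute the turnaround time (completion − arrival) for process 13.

Gantt: | 14 0-5 | 10 5-20 | 13 20-35 | 16 35-40 | 15 40-56 | 12 56-70 | 11 70-83 |
Completion: 10=20  11=83  12=70  13=35  14=5  15=56  16=40
Turnaround (C−A): 10=20  11=83  12=70  13=35  14=5  15=56  16=40
Turnaround(13) = completion − arrival = 35 − 0 = 35

35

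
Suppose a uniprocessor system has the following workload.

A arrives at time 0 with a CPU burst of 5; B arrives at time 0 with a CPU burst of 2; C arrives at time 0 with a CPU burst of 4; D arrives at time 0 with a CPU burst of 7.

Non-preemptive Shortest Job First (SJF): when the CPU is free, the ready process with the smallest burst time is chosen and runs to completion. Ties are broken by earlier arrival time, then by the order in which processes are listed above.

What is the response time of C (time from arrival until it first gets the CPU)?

2

Schedule: | B 0-2 | C 2-6 | A 6-11 | D 11-18 |
Completion: A=11  B=2  C=6  D=18
Turnaround (C−A): A=11  B=2  C=6  D=18
Response(C) = first start − arrival = 2 − 0 = 2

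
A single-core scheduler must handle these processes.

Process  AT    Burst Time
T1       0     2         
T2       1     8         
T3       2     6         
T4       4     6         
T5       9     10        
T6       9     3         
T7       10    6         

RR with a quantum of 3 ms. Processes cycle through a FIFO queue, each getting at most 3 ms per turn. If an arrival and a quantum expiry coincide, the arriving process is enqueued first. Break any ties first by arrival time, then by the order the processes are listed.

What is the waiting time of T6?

11

Schedule: | T1 0-2 | T2 2-5 | T3 5-8 | T4 8-11 | T2 11-14 | T3 14-17 | T5 17-20 | T6 20-23 | T7 23-26 | T4 26-29 | T2 29-31 | T5 31-34 | T7 34-37 | T5 37-41 |
Completion: T1=2  T2=31  T3=17  T4=29  T5=41  T6=23  T7=37
Turnaround (C−A): T1=2  T2=30  T3=15  T4=25  T5=32  T6=14  T7=27
Waiting(T6) = turnaround − burst = 14 − 3 = 11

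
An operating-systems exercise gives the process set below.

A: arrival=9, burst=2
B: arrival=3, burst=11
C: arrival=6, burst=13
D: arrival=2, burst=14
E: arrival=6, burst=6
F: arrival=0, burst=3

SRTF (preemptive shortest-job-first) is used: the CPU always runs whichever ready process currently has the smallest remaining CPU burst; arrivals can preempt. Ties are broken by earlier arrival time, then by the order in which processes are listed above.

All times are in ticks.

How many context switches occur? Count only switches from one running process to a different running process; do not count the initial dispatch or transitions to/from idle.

7

Timeline: | F 0-3 | B 3-6 | E 6-9 | A 9-11 | E 11-14 | B 14-22 | C 22-35 | D 35-49 |
Completion: A=11  B=22  C=35  D=49  E=14  F=3
Turnaround (C−A): A=2  B=19  C=29  D=47  E=8  F=3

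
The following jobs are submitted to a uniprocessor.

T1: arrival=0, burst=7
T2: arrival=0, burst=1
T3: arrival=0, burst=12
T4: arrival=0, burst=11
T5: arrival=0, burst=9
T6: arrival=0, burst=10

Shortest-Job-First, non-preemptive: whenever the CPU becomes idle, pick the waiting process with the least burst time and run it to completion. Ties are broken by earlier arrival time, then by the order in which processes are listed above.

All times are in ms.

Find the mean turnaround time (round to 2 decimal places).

23.50

Schedule: | T2 0-1 | T1 1-8 | T5 8-17 | T6 17-27 | T4 27-38 | T3 38-50 |
Completion: T1=8  T2=1  T3=50  T4=38  T5=17  T6=27
Turnaround times: T1=8, T2=1, T3=50, T4=38, T5=17, T6=27
Average turnaround = (8+1+50+38+17+27) / 6 = 141/6 = 23.50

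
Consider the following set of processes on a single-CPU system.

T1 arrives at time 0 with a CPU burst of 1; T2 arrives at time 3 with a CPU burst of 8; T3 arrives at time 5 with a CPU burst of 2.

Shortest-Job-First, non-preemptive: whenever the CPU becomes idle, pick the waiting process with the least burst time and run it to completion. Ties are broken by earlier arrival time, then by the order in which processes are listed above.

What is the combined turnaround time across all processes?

Timeline: | T1 0-1 | idle 1-3 | T2 3-11 | T3 11-13 |
Completion: T1=1  T2=11  T3=13
Turnaround = completion − arrival: T1=1, T2=8, T3=8
Total turnaround = 1 + 8 + 8 = 17

17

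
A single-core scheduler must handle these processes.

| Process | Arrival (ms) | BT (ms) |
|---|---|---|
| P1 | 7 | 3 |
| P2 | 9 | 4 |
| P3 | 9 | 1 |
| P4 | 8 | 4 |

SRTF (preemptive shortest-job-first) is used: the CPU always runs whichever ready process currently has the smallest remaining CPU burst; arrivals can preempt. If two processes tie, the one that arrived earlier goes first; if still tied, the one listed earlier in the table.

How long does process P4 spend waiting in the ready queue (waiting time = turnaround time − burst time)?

3

Gantt: | idle 0-7 | P1 7-10 | P3 10-11 | P4 11-15 | P2 15-19 |
Completion: P1=10  P2=19  P3=11  P4=15
Waiting(P4) = turnaround − burst = 7 − 4 = 3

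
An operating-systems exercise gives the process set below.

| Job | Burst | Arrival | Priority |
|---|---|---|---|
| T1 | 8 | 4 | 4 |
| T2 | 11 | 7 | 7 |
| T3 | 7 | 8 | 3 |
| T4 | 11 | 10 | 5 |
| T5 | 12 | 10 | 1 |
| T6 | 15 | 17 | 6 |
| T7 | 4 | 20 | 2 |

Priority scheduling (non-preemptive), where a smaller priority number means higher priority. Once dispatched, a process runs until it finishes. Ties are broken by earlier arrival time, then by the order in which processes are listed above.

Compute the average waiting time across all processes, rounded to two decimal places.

19.14

Schedule: | idle 0-4 | T1 4-12 | T5 12-24 | T7 24-28 | T3 28-35 | T4 35-46 | T6 46-61 | T2 61-72 |
Completion: T1=12  T2=72  T3=35  T4=46  T5=24  T6=61  T7=28
Turnaround (C−A): T1=8  T2=65  T3=27  T4=36  T5=14  T6=44  T7=8
Waiting times: T1=0, T2=54, T3=20, T4=25, T5=2, T6=29, T7=4
Average waiting = (0+54+20+25+2+29+4) / 7 = 134/7 = 19.14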